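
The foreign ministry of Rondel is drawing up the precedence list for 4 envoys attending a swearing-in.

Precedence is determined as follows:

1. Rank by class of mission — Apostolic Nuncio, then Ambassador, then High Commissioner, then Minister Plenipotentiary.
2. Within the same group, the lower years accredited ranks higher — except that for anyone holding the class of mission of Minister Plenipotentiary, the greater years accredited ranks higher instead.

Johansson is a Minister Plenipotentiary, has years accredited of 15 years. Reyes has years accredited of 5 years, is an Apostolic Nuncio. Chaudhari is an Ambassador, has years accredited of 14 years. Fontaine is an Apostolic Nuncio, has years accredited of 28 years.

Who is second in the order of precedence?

Fontaine

By class of mission: Reyes and Fontaine (Apostolic Nuncio); then Chaudhari (Ambassador); then Johansson (Minister Plenipotentiary).
Among Reyes and Fontaine, by years accredited (lower first): Reyes (5 years) before Fontaine (28 years).
Order: Reyes, Fontaine, Chaudhari, Johansson.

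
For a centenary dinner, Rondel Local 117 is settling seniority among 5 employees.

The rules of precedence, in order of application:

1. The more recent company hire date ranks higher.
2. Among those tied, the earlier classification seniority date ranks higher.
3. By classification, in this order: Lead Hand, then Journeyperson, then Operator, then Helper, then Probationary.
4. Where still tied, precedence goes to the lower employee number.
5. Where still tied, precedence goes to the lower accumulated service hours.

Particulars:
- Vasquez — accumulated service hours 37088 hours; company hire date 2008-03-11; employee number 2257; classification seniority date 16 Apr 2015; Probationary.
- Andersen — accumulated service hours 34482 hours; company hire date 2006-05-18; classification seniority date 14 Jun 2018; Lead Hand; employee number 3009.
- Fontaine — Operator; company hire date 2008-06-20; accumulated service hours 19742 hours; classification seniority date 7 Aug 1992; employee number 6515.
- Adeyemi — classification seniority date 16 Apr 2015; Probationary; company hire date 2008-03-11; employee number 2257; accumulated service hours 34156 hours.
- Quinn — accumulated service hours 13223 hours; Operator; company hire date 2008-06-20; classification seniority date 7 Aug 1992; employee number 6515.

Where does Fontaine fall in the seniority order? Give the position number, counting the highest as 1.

2

By company hire date (later first): Quinn and Fontaine (both 2008-06-20); then Adeyemi and Vasquez (both 2008-03-11); then Andersen (2006-05-18).
Quinn and Fontaine both have classification seniority date 7 Aug 1992, so the next rule applies.
Quinn and Fontaine are each Operator, so the next rule applies.
Quinn and Fontaine both have employee number 6515, so the next rule applies.
Among Quinn and Fontaine, by accumulated service hours (lower first): Quinn (13223 hours) before Fontaine (19742 hours).
Adeyemi and Vasquez both have classification seniority date 16 Apr 2015, so the next rule applies.
Adeyemi and Vasquez are each Probationary, so the next rule applies.
Adeyemi and Vasquez both have employee number 2257, so the next rule applies.
Among Adeyemi and Vasquez, by accumulated service hours (lower first): Adeyemi (34156 hours) before Vasquez (37088 hours).
Order: Quinn, Fontaine, Adeyemi, Vasquez, Andersen. So position 2.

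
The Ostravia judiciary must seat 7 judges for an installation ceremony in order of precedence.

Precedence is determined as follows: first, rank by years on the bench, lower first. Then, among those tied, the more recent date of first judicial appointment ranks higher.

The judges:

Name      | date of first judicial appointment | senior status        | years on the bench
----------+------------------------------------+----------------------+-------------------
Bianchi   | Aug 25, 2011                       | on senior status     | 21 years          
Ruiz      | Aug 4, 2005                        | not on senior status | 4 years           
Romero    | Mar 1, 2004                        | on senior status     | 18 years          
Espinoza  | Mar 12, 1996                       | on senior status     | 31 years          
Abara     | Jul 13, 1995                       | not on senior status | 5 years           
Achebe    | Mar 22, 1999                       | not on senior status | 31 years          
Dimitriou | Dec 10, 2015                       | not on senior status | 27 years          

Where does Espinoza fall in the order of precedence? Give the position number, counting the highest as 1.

By years on the bench (lower first): Ruiz (4 years); then Abara (5 years); then Romero (18 years); then Bianchi (21 years); then Dimitriou (27 years); then Achebe and Espinoza (both 31 years).
Among Achebe and Espinoza, by date of first judicial appointment (later first): Achebe (Mar 22, 1999) before Espinoza (Mar 12, 1996).
Order: Ruiz, Abara, Romero, Bianchi, Dimitriou, Achebe, Espinoza. So position 7.

7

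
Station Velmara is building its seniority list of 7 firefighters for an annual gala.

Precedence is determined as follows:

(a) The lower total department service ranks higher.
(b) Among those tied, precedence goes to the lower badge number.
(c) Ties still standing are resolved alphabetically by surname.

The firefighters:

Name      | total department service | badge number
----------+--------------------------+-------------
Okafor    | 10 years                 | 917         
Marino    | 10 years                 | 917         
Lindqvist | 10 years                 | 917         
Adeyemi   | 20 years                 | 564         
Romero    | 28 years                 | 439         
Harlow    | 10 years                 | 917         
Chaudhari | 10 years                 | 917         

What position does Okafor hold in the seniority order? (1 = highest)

5

By total department service (lower first): Chaudhari, Harlow, Lindqvist, Marino and Okafor (each 10 years); then Adeyemi (20 years); then Romero (28 years).
Chaudhari, Harlow, Lindqvist, Marino and Okafor all have badge number 917, so the next rule applies.
Among Chaudhari, Harlow, Lindqvist, Marino and Okafor, alphabetically by surname: Chaudhari before Harlow before Lindqvist before Marino before Okafor.
Order: Chaudhari, Harlow, Lindqvist, Marino, Okafor, Adeyemi, Romero. So position 5.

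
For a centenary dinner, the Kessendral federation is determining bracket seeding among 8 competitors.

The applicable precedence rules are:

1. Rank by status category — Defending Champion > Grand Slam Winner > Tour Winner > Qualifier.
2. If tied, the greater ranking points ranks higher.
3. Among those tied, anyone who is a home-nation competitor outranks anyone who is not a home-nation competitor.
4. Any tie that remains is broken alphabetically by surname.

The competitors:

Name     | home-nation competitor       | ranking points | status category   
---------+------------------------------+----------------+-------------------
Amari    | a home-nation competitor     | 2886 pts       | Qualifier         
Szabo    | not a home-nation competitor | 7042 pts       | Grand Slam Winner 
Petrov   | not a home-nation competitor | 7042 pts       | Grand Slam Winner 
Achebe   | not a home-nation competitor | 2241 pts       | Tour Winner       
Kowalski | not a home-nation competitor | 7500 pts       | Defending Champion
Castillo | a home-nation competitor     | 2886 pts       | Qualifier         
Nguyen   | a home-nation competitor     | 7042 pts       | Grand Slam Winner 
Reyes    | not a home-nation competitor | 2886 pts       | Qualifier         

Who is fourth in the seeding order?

Szabo

By status category: Kowalski (Defending Champion); then Nguyen, Petrov and Szabo (Grand Slam Winner); then Achebe (Tour Winner); then Amari, Castillo and Reyes (Qualifier).
Nguyen, Petrov and Szabo all have ranking points 7042 pts, so the next rule applies.
Among Nguyen, Petrov and Szabo, a home-nation competitor before not a home-nation competitor: Nguyen (a home-nation competitor) before Petrov and Szabo (not a home-nation competitor).
Among Petrov and Szabo, alphabetically by surname: Petrov before Szabo.
Amari, Castillo and Reyes all have ranking points 2886 pts, so the next rule applies.
Among Amari, Castillo and Reyes, a home-nation competitor before not a home-nation competitor: Amari and Castillo (a home-nation competitor) before Reyes (not a home-nation competitor).
Among Amari and Castillo, alphabetically by surname: Amari before Castillo.
Order: Kowalski, Nguyen, Petrov, Szabo, Achebe, Amari, Castillo, Reyes.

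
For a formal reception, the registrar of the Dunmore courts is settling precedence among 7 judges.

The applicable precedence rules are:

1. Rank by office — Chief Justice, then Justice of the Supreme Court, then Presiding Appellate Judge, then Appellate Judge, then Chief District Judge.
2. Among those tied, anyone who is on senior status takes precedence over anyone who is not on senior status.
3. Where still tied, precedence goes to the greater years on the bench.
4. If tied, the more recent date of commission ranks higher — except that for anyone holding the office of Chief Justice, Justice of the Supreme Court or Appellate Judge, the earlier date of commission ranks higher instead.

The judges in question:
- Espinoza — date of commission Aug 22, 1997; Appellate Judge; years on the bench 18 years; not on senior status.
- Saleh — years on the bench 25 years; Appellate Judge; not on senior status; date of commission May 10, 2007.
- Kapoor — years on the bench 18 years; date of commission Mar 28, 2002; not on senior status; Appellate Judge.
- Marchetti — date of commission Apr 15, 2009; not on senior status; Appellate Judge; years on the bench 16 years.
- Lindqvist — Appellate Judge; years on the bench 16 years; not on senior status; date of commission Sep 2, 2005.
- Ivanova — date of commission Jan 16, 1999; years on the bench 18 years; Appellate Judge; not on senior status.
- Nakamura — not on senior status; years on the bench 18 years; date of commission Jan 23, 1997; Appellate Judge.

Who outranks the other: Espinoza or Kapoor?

By office: Saleh, Nakamura, Espinoza, Ivanova, Kapoor, Lindqvist and Marchetti (Appellate Judge).
Saleh, Nakamura, Espinoza, Ivanova, Kapoor, Lindqvist and Marchetti are each not on senior status, so the next rule applies.
Among Saleh, Nakamura, Espinoza, Ivanova, Kapoor, Lindqvist and Marchetti, by years on the bench (higher first): Saleh (25 years) before Nakamura, Espinoza, Ivanova and Kapoor (18 years) before Lindqvist and Marchetti (16 years).
Among Nakamura, Espinoza, Ivanova and Kapoor, by date of commission (earlier first) (reversed rule for this group): Nakamura (Jan 23, 1997) before Espinoza (Aug 22, 1997) before Ivanova (Jan 16, 1999) before Kapoor (Mar 28, 2002).
Among Lindqvist and Marchetti, by date of commission (earlier first) (reversed rule for this group): Lindqvist (Sep 2, 2005) before Marchetti (Apr 15, 2009).
So Espinoza takes precedence.

Espinoza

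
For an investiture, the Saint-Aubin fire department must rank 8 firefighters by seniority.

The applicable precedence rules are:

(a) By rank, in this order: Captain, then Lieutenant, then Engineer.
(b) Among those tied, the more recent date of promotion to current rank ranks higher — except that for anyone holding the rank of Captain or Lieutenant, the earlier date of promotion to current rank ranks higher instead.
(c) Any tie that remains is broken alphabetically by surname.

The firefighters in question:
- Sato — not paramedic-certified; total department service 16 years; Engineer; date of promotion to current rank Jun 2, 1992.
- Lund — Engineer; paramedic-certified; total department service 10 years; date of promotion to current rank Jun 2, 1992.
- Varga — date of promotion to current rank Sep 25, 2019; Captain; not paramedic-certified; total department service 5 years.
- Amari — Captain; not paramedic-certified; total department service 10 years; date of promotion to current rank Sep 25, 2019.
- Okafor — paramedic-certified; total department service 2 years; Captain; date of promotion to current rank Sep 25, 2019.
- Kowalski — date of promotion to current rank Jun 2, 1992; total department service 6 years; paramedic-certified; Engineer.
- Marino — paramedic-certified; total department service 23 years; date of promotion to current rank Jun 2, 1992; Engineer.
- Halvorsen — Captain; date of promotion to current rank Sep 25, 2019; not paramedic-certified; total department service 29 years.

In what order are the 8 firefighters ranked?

By rank: Amari, Halvorsen, Okafor and Varga (Captain); then Kowalski, Lund, Marino and Sato (Engineer).
Amari, Halvorsen, Okafor and Varga all have date of promotion to current rank Sep 25, 2019, so the next rule applies.
Among Amari, Halvorsen, Okafor and Varga, alphabetically by surname: Amari before Halvorsen before Okafor before Varga.
Kowalski, Lund, Marino and Sato all have date of promotion to current rank Jun 2, 1992, so the next rule applies.
Among Kowalski, Lund, Marino and Sato, alphabetically by surname: Kowalski before Lund before Marino before Sato.
Full order: Amari, Halvorsen, Okafor, Varga, Kowalski, Lund, Marino, Sato.

Amari, Halvorsen, Okafor, Varga, Kowalski, Lund, Marino, Sato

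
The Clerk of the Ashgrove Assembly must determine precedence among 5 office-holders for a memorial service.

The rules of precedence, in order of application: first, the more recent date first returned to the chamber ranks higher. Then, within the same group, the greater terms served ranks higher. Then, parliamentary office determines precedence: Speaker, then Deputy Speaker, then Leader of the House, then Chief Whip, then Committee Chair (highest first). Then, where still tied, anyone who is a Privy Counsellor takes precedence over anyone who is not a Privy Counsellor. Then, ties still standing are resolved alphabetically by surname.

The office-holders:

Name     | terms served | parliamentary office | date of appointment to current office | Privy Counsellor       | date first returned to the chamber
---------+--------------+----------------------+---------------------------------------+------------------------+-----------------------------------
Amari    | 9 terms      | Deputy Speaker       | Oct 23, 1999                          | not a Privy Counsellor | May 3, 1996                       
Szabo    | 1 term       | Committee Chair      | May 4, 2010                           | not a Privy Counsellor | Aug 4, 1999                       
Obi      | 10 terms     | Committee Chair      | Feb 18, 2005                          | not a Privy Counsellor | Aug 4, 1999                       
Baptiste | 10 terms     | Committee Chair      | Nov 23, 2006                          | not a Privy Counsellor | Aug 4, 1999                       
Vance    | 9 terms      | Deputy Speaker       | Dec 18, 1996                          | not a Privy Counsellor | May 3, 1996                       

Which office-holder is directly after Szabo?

Amari

By date first returned to the chamber (later first): Baptiste, Obi and Szabo (each Aug 4, 1999); then Amari and Vance (both May 3, 1996).
Among Baptiste, Obi and Szabo, by terms served (higher first): Baptiste and Obi (10 terms) before Szabo (1 term).
Baptiste and Obi are each Committee Chair, so the next rule applies.
Baptiste and Obi are each not a Privy Counsellor, so the next rule applies.
Among Baptiste and Obi, alphabetically by surname: Baptiste before Obi.
Amari and Vance both have terms served 9 terms, so the next rule applies.
Amari and Vance are each Deputy Speaker, so the next rule applies.
Amari and Vance are each not a Privy Counsellor, so the next rule applies.
Among Amari and Vance, alphabetically by surname: Amari before Vance.
Order: Baptiste, Obi, Szabo, Amari, Vance.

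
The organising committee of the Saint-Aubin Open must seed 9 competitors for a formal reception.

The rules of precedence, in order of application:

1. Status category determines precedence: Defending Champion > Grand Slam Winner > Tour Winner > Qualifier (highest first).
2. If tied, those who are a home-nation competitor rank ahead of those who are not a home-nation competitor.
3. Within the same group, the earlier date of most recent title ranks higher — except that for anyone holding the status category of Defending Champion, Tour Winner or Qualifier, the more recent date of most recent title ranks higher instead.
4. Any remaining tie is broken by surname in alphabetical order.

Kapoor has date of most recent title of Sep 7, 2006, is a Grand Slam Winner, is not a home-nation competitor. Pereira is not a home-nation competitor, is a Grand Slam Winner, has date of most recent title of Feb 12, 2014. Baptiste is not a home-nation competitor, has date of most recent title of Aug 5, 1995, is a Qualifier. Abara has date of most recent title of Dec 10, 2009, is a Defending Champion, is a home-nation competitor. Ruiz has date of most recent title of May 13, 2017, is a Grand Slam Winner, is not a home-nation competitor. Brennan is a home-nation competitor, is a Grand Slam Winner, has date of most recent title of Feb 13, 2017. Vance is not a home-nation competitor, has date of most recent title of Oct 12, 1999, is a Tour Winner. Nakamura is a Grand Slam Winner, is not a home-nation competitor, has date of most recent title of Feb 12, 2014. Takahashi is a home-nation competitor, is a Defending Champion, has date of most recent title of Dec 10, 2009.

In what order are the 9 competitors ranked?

By status category: Abara and Takahashi (Defending Champion); then Brennan, Kapoor, Nakamura, Pereira and Ruiz (Grand Slam Winner); then Vance (Tour Winner); then Baptiste (Qualifier).
Abara and Takahashi are each a home-nation competitor, so the next rule applies.
Abara and Takahashi both have date of most recent title Dec 10, 2009, so the next rule applies.
Among Abara and Takahashi, alphabetically by surname: Abara before Takahashi.
Among Brennan, Kapoor, Nakamura, Pereira and Ruiz, a home-nation competitor before not a home-nation competitor: Brennan (a home-nation competitor) before Kapoor, Nakamura, Pereira and Ruiz (not a home-nation competitor).
Among Kapoor, Nakamura, Pereira and Ruiz, by date of most recent title (earlier first): Kapoor (Sep 7, 2006) before Nakamura and Pereira (Feb 12, 2014) before Ruiz (May 13, 2017).
Among Nakamura and Pereira, alphabetically by surname: Nakamura before Pereira.
Full order: Abara, Takahashi, Brennan, Kapoor, Nakamura, Pereira, Ruiz, Vance, Baptiste.

Abara, Takahashi, Brennan, Kapoor, Nakamura, Pereira, Ruiz, Vance, Baptiste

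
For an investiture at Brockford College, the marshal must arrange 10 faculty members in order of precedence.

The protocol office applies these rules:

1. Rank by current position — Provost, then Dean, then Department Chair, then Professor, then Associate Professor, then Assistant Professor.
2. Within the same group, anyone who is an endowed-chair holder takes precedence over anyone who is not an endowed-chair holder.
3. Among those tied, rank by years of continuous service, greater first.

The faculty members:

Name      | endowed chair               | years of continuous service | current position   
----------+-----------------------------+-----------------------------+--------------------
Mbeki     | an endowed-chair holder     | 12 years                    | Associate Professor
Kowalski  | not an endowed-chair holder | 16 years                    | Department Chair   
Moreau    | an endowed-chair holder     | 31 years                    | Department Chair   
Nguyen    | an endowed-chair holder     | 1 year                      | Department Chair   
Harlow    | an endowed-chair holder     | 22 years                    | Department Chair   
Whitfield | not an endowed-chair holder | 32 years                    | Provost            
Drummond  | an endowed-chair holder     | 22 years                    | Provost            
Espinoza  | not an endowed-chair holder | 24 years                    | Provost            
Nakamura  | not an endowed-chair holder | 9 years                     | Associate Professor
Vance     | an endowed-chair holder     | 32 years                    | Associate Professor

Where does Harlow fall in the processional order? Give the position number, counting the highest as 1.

5

By current position: Drummond, Whitfield and Espinoza (Provost); then Moreau, Harlow, Nguyen and Kowalski (Department Chair); then Vance, Mbeki and Nakamura (Associate Professor).
Among Drummond, Whitfield and Espinoza, an endowed-chair holder before not an endowed-chair holder: Drummond (an endowed-chair holder) before Whitfield and Espinoza (not an endowed-chair holder).
Among Whitfield and Espinoza, by years of continuous service (higher first): Whitfield (32 years) before Espinoza (24 years).
Among Moreau, Harlow, Nguyen and Kowalski, an endowed-chair holder before not an endowed-chair holder: Moreau, Harlow and Nguyen (an endowed-chair holder) before Kowalski (not an endowed-chair holder).
Among Moreau, Harlow and Nguyen, by years of continuous service (higher first): Moreau (31 years) before Harlow (22 years) before Nguyen (1 year).
Among Vance, Mbeki and Nakamura, an endowed-chair holder before not an endowed-chair holder: Vance and Mbeki (an endowed-chair holder) before Nakamura (not an endowed-chair holder).
Among Vance and Mbeki, by years of continuous service (higher first): Vance (32 years) before Mbeki (12 years).
Order: Drummond, Whitfield, Espinoza, Moreau, Harlow, Nguyen, Kowalski, Vance, Mbeki, Nakamura. So position 5.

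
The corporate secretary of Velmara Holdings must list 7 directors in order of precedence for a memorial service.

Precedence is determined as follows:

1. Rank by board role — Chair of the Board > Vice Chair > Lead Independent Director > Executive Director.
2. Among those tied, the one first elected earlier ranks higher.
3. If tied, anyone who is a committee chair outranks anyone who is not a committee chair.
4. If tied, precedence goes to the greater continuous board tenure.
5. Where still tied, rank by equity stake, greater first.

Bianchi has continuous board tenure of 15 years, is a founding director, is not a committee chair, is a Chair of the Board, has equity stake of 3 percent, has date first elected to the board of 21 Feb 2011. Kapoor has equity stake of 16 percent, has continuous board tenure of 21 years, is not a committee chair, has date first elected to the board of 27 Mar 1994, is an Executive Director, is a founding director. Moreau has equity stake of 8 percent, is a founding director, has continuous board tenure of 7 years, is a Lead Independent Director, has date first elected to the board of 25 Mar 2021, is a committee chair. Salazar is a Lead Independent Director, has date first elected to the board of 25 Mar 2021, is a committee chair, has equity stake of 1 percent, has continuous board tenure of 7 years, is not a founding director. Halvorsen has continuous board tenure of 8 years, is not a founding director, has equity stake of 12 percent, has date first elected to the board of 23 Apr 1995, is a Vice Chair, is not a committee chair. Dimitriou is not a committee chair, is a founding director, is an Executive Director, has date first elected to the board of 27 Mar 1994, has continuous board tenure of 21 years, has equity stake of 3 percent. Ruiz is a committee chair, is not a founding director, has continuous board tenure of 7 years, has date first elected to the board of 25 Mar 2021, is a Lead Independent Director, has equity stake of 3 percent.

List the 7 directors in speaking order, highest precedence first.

Bianchi, Halvorsen, Moreau, Ruiz, Salazar, Kapoor, Dimitriou

By board role: Bianchi (Chair of the Board); then Halvorsen (Vice Chair); then Moreau, Ruiz and Salazar (Lead Independent Director); then Kapoor and Dimitriou (Executive Director).
Moreau, Ruiz and Salazar all have date first elected to the board 25 Mar 2021, so the next rule applies.
Moreau, Ruiz and Salazar are each a committee chair, so the next rule applies.
Moreau, Ruiz and Salazar all have continuous board tenure 7 years, so the next rule applies.
Among Moreau, Ruiz and Salazar, by equity stake (higher first): Moreau (8 percent) before Ruiz (3 percent) before Salazar (1 percent).
Kapoor and Dimitriou both have date first elected to the board 27 Mar 1994, so the next rule applies.
Kapoor and Dimitriou are each not a committee chair, so the next rule applies.
Kapoor and Dimitriou both have continuous board tenure 21 years, so the next rule applies.
Among Kapoor and Dimitriou, by equity stake (higher first): Kapoor (16 percent) before Dimitriou (3 percent).
Full order: Bianchi, Halvorsen, Moreau, Ruiz, Salazar, Kapoor, Dimitriou.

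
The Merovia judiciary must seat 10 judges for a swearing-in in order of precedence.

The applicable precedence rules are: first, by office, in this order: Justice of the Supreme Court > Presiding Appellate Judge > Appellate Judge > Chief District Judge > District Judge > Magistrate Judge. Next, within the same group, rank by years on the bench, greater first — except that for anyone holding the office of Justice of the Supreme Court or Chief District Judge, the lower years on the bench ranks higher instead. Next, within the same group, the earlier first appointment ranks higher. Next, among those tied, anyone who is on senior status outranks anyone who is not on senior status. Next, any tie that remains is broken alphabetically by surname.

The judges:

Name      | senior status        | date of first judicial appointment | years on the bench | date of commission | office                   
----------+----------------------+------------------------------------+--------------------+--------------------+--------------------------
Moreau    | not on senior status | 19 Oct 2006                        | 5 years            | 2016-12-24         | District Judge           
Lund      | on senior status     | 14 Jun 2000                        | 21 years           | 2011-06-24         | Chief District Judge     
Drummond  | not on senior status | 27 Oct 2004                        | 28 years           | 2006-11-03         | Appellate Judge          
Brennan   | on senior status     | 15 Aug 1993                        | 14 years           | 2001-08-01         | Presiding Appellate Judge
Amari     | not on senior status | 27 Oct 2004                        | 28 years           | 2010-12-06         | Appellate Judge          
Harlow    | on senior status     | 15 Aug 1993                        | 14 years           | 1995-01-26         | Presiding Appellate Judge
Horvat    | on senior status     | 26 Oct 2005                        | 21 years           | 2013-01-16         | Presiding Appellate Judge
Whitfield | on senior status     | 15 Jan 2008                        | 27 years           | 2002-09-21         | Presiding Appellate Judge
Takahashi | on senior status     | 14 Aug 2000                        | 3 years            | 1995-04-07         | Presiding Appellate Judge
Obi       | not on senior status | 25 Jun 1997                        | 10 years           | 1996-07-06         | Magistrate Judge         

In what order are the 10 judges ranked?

Whitfield, Horvat, Brennan, Harlow, Takahashi, Amari, Drummond, Lund, Moreau, Obi

By office: Whitfield, Horvat, Brennan, Harlow and Takahashi (Presiding Appellate Judge); then Amari and Drummond (Appellate Judge); then Lund (Chief District Judge); then Moreau (District Judge); then Obi (Magistrate Judge).
Among Whitfield, Horvat, Brennan, Harlow and Takahashi, by years on the bench (higher first): Whitfield (27 years) before Horvat (21 years) before Brennan and Harlow (14 years) before Takahashi (3 years).
Brennan and Harlow both have date of first judicial appointment 15 Aug 1993, so the next rule applies.
Brennan and Harlow are each on senior status, so the next rule applies.
Among Brennan and Harlow, alphabetically by surname: Brennan before Harlow.
Amari and Drummond both have years on the bench 28 years, so the next rule applies.
Amari and Drummond both have date of first judicial appointment 27 Oct 2004, so the next rule applies.
Amari and Drummond are each not on senior status, so the next rule applies.
Among Amari and Drummond, alphabetically by surname: Amari before Drummond.
Full order: Whitfield, Horvat, Brennan, Harlow, Takahashi, Amari, Drummond, Lund, Moreau, Obi.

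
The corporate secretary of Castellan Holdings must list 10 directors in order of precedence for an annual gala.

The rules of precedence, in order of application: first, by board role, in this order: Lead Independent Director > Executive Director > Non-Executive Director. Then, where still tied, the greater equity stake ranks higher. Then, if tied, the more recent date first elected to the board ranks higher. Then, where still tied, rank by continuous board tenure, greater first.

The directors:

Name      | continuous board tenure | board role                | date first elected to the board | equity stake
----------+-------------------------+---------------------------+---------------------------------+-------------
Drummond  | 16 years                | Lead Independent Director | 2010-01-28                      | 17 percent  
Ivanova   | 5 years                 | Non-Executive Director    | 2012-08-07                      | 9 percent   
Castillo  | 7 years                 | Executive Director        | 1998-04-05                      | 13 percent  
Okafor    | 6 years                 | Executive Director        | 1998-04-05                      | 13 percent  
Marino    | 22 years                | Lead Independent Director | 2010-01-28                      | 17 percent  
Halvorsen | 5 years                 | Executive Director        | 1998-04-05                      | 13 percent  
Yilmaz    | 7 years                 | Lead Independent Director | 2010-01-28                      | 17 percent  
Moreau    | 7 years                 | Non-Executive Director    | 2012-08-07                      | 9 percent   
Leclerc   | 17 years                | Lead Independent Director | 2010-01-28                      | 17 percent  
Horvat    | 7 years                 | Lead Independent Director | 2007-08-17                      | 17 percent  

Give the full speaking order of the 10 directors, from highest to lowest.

By board role: Marino, Leclerc, Drummond, Yilmaz and Horvat (Lead Independent Director); then Castillo, Okafor and Halvorsen (Executive Director); then Moreau and Ivanova (Non-Executive Director).
Marino, Leclerc, Drummond, Yilmaz and Horvat all have equity stake 17 percent, so the next rule applies.
Among Marino, Leclerc, Drummond, Yilmaz and Horvat, by date first elected to the board (later first): Marino, Leclerc, Drummond and Yilmaz (2010-01-28) before Horvat (2007-08-17).
Among Marino, Leclerc, Drummond and Yilmaz, by continuous board tenure (higher first): Marino (22 years) before Leclerc (17 years) before Drummond (16 years) before Yilmaz (7 years).
Castillo, Okafor and Halvorsen all have equity stake 13 percent, so the next rule applies.
Castillo, Okafor and Halvorsen all have date first elected to the board 1998-04-05, so the next rule applies.
Among Castillo, Okafor and Halvorsen, by continuous board tenure (higher first): Castillo (7 years) before Okafor (6 years) before Halvorsen (5 years).
Moreau and Ivanova both have equity stake 9 percent, so the next rule applies.
Moreau and Ivanova both have date first elected to the board 2012-08-07, so the next rule applies.
Among Moreau and Ivanova, by continuous board tenure (higher first): Moreau (7 years) before Ivanova (5 years).
Full order: Marino, Leclerc, Drummond, Yilmaz, Horvat, Castillo, Okafor, Halvorsen, Moreau, Ivanova.

Marino, Leclerc, Drummond, Yilmaz, Horvat, Castillo, Okafor, Halvorsen, Moreau, Ivanova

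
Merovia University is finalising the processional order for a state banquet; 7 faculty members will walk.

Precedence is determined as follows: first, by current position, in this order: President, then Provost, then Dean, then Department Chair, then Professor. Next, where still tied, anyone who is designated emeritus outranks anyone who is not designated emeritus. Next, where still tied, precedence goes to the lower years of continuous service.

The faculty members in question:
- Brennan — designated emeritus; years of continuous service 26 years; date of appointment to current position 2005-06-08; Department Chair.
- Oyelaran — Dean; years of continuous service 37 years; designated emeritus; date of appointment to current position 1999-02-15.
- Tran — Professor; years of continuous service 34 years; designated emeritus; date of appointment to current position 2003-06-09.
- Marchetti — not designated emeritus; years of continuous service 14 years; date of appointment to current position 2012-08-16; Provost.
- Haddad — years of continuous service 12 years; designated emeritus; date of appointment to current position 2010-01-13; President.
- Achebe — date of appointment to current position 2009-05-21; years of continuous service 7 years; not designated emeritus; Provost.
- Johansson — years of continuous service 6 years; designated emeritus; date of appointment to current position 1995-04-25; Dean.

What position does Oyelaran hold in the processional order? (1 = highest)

By current position: Haddad (President); then Achebe and Marchetti (Provost); then Johansson and Oyelaran (Dean); then Brennan (Department Chair); then Tran (Professor).
Achebe and Marchetti are each not designated emeritus, so the next rule applies.
Among Achebe and Marchetti, by years of continuous service (lower first): Achebe (7 years) before Marchetti (14 years).
Johansson and Oyelaran are each designated emeritus, so the next rule applies.
Among Johansson and Oyelaran, by years of continuous service (lower first): Johansson (6 years) before Oyelaran (37 years).
Order: Haddad, Achebe, Marchetti, Johansson, Oyelaran, Brennan, Tran. So position 5.

5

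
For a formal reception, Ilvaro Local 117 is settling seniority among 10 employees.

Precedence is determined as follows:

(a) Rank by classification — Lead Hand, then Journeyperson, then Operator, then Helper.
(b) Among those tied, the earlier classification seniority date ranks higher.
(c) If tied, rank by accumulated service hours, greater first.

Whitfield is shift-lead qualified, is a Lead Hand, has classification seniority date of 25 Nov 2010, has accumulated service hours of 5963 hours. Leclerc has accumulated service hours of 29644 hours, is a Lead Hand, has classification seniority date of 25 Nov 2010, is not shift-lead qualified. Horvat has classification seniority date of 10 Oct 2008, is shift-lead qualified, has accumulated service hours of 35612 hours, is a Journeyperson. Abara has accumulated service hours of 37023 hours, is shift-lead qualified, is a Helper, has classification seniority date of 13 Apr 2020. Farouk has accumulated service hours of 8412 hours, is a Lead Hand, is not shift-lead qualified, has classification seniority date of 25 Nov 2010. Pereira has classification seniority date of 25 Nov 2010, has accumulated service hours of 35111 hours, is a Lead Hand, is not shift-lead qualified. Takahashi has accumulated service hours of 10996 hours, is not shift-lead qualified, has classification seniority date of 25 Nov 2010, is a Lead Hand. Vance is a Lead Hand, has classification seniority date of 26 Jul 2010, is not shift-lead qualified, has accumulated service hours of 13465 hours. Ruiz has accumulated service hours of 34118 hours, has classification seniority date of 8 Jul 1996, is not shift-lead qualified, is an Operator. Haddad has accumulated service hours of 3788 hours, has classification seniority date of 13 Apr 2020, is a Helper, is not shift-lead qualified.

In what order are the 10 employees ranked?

By classification: Vance, Pereira, Leclerc, Takahashi, Farouk and Whitfield (Lead Hand); then Horvat (Journeyperson); then Ruiz (Operator); then Abara and Haddad (Helper).
Among Vance, Pereira, Leclerc, Takahashi, Farouk and Whitfield, by classification seniority date (earlier first): Vance (26 Jul 2010) before Pereira, Leclerc, Takahashi, Farouk and Whitfield (25 Nov 2010).
Among Pereira, Leclerc, Takahashi, Farouk and Whitfield, by accumulated service hours (higher first): Pereira (35111 hours) before Leclerc (29644 hours) before Takahashi (10996 hours) before Farouk (8412 hours) before Whitfield (5963 hours).
Abara and Haddad both have classification seniority date 13 Apr 2020, so the next rule applies.
Among Abara and Haddad, by accumulated service hours (higher first): Abara (37023 hours) before Haddad (3788 hours).
Full order: Vance, Pereira, Leclerc, Takahashi, Farouk, Whitfield, Horvat, Ruiz, Abara, Haddad.

Vance, Pereira, Leclerc, Takahashi, Farouk, Whitfield, Horvat, Ruiz, Abara, Haddad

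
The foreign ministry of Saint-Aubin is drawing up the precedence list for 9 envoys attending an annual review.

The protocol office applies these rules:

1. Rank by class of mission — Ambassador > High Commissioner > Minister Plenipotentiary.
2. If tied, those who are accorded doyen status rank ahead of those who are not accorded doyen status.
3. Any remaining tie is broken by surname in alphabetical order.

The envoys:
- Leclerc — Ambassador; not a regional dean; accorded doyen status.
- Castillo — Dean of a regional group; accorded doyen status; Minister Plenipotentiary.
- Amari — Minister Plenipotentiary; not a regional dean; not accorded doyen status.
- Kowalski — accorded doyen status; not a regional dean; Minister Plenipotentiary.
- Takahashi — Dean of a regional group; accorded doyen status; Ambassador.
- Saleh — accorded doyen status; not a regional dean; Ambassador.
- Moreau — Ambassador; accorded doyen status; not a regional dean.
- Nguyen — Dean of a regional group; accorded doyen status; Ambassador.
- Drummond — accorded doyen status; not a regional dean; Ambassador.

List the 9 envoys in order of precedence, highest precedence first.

Drummond, Leclerc, Moreau, Nguyen, Saleh, Takahashi, Castillo, Kowalski, Amari

By class of mission: Drummond, Leclerc, Moreau, Nguyen, Saleh and Takahashi (Ambassador); then Castillo, Kowalski and Amari (Minister Plenipotentiary).
Drummond, Leclerc, Moreau, Nguyen, Saleh and Takahashi are each accorded doyen status, so the next rule applies.
Among Drummond, Leclerc, Moreau, Nguyen, Saleh and Takahashi, alphabetically by surname: Drummond before Leclerc before Moreau before Nguyen before Saleh before Takahashi.
Among Castillo, Kowalski and Amari, accorded doyen status before not accorded doyen status: Castillo and Kowalski (accorded doyen status) before Amari (not accorded doyen status).
Among Castillo and Kowalski, alphabetically by surname: Castillo before Kowalski.
Full order: Drummond, Leclerc, Moreau, Nguyen, Saleh, Takahashi, Castillo, Kowalski, Amari.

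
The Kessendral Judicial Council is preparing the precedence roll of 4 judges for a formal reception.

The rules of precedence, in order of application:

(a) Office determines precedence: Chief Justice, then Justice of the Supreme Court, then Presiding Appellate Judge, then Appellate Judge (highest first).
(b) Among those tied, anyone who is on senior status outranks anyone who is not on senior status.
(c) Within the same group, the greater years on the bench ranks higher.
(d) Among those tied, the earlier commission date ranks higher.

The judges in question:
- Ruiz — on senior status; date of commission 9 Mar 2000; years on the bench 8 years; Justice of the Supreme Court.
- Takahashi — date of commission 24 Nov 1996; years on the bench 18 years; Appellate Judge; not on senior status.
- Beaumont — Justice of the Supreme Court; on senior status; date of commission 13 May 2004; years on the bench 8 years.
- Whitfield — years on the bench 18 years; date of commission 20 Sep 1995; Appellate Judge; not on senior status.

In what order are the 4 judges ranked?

By office: Ruiz and Beaumont (Justice of the Supreme Court); then Whitfield and Takahashi (Appellate Judge).
Ruiz and Beaumont are each on senior status, so the next rule applies.
Ruiz and Beaumont both have years on the bench 8 years, so the next rule applies.
Among Ruiz and Beaumont, by date of commission (earlier first): Ruiz (9 Mar 2000) before Beaumont (13 May 2004).
Whitfield and Takahashi are each not on senior status, so the next rule applies.
Whitfield and Takahashi both have years on the bench 18 years, so the next rule applies.
Among Whitfield and Takahashi, by date of commission (earlier first): Whitfield (20 Sep 1995) before Takahashi (24 Nov 1996).
Full order: Ruiz, Beaumont, Whitfield, Takahashi.

Ruiz, Beaumont, Whitfield, Takahashi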